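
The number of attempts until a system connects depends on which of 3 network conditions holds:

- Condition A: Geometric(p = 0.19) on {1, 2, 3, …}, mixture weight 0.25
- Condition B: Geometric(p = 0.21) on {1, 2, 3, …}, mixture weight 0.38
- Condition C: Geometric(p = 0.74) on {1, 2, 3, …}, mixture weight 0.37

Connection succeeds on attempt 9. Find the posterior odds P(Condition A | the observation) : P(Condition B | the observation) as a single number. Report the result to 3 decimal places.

0.727

Posterior odds = (π_i f_i(x)) / (π_j f_j(x)); the normalising sum cancels.
Evaluate each component's likelihood at the observed value:
  f_A = 0.19·(1−0.19)^8 = 0.19·0.185302 = 0.0352074
  f_B = 0.21·(1−0.21)^8 = 0.21·0.151711 = 0.0318593
  f_C = 0.74·(1−0.74)^8 = 0.74·2.08827e-05 = 1.54532e-05
Posterior odds = (π_A·f_A) / (π_B·f_B) = (0.25·0.0352074) / (0.38·0.0318593) = 0.00880185 / 0.0121065 ≈ 0.727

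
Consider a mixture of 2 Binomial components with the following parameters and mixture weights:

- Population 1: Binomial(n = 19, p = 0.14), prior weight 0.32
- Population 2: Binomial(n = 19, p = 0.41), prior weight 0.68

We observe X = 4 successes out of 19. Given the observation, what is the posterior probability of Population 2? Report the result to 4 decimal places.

Apply Bayes' rule: the posterior for each component is proportional to its prior times its likelihood at x.
Evaluate each component's likelihood at the observed value:
  f_1 = C(19,4)·0.14^4·0.86^15 = 3876·0.00038416·0.104106 = 0.155015
  f_2 = C(19,4)·0.41^4·0.59^15 = 3876·0.0282576·0.00036541 = 0.0400221
Unnormalised posteriors:
  π_1·f_1 = 0.32 × 0.155015 = 0.0496047
  π_2·f_2 = 0.68 × 0.0400221 = 0.027215
Sum: 0.0496047 + 0.027215 = 0.0768197
P(Population 2 | 4 successes out of 19) ≈ 0.3543

0.3543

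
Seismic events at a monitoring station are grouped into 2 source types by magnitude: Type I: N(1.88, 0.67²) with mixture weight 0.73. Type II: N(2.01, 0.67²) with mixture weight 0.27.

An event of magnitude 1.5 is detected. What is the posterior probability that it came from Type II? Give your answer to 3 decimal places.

P(component k | x) = π_k·f_k(x) / marginal(x), where marginal(x) = Σ_j π_j·f_j(x).
Component likelihoods at x = 1.5:
  p_I = (1/(0.67·√(2π)))·exp(−(1.5−1.88)²/(2·0.67²)) = 0.595436·exp(-0.16084) = 0.506972
  p_II = (1/(0.67·√(2π)))·exp(−(1.5−2.01)²/(2·0.67²)) = 0.595436·exp(-0.28971) = 0.445673
Weight by the priors:
  π_I·p_I = 0.73 × 0.506972 = 0.37009
  π_II·p_II = 0.27 × 0.445673 = 0.120332
Normaliser: 0.37009 + 0.120332 = 0.490422
P(Type II | x) ≈ 0.245

0.245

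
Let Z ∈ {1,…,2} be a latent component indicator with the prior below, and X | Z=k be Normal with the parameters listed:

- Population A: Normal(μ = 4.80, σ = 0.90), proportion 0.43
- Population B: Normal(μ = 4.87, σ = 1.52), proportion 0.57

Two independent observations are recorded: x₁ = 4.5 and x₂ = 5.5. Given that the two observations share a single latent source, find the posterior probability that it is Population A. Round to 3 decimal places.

Apply Bayes' rule: the posterior for each component is proportional to its prior times its likelihood at x.
Since both observations come from the same component, the likelihood for component k is f_k(x₁)·f_k(x₂).
  f_A = [(1/(0.90·√(2π)))·exp(−(4.5−4.80)²/(2·0.90²)) = 0.443269·exp(-0.05556) = 0.419315] × [0.327572] = 0.137356
  f_B = [(1/(1.52·√(2π)))·exp(−(4.5−4.87)²/(2·1.52²)) = 0.262462·exp(-0.02963) = 0.2548] × [0.240859] = 0.0613709
Unnormalised posteriors:
  w_A·f_A = 0.43 × 0.137356 = 0.059063
  w_B·f_B = 0.57 × 0.0613709 = 0.0349814
Normaliser: 0.059063 + 0.0349814 = 0.0940444
P(Population A | x₁,x₂) ≈ 0.628

0.628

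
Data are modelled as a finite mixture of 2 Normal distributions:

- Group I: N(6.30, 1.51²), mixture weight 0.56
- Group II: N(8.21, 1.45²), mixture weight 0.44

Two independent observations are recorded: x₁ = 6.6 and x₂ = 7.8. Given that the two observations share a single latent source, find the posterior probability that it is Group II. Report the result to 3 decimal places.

0.425

The responsibility of component k is P(Z=k) f_k(x) divided by Σ_j P(Z=j) f_j(x).
Since both observations come from the same component, the likelihood for component k is f_k(x₁)·f_k(x₂).
  L_I = [(1/(1.51·√(2π)))·exp(−(6.6−6.30)²/(2·1.51²)) = 0.264200·exp(-0.01974) = 0.259037] × [0.161307] = 0.0417844
  L_II = [(1/(1.45·√(2π)))·exp(−(6.6−8.21)²/(2·1.45²)) = 0.275133·exp(-0.61643) = 0.148535] × [0.264351] = 0.0392653
Multiply by the mixture weights:
  P(Z=I)·L_I = 0.56 × 0.0417844 = 0.0233993
  P(Z=II)·L_II = 0.44 × 0.0392653 = 0.0172767
Marginal: 0.0233993 + 0.0172767 = 0.040676
So the posterior for Group II is 0.0172767 / 0.040676 ≈ 0.425.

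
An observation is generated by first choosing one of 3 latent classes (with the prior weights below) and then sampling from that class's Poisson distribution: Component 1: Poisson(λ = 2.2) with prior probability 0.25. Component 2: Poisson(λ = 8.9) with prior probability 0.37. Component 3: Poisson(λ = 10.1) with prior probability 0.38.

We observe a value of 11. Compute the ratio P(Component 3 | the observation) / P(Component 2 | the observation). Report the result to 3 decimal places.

1.244

The posterior odds equal the prior odds times the likelihood ratio: (w_i/w_j)·(f_i(x)/f_j(x)).
Evaluate each component's likelihood at the observed value:
  f_1 = 1.62198e-05
  f_2 = 0.094823
  f_3 = 0.114817
Posterior odds = (w_3·f_3) / (w_2·f_2) = (0.38·0.114817) / (0.37·0.094823) = 0.0436304 / 0.0350845 ≈ 1.244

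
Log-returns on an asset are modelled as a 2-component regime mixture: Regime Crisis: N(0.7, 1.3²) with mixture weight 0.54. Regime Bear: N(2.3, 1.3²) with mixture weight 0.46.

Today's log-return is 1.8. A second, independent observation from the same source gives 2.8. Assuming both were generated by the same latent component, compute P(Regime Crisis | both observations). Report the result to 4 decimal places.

0.2051

By Bayes' theorem, P(k | x) = P(Z=k) f_k(x) / Σ_j P(Z=j) f_j(x).
Since both observations come from the same component, the likelihood for component k is f_k(x₁)·f_k(x₂).
  L_Crisis = [0.214533] × [0.0832392] = 0.0178576
  L_Bear = [0.285] × [0.285] = 0.0812248
Weight by the priors:
  P(Z=Crisis)·L_Crisis = 0.54 × 0.0178576 = 0.00964309
  P(Z=Bear)·L_Bear = 0.46 × 0.0812248 = 0.0373634
Normaliser: 0.00964309 + 0.0373634 = 0.0470065
P(Regime Crisis | x₁, x₂) ≈ 0.2051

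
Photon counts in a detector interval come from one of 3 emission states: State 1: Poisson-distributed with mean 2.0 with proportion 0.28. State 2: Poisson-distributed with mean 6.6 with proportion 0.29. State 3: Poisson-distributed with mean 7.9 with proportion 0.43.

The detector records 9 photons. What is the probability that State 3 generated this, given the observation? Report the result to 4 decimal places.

0.6704

Apply Bayes' rule: the posterior for each component is proportional to its prior times its likelihood at x.
Evaluate each component's likelihood at the observed value:
  f_1 = 0.000190949
  f_2 = 0.0890818
  f_3 = 0.122449
Multiply by the mixture weights:
  w_1·f_1 = 0.28 × 0.000190949 = 5.34658e-05
  w_2·f_2 = 0.29 × 0.0890818 = 0.0258337
  w_3·f_3 = 0.43 × 0.122449 = 0.052653
Denominator: 5.34658e-05 + 0.0258337 + 0.052653 = 0.0785401
So the posterior for State 3 is 0.052653 / 0.0785401 ≈ 0.6704.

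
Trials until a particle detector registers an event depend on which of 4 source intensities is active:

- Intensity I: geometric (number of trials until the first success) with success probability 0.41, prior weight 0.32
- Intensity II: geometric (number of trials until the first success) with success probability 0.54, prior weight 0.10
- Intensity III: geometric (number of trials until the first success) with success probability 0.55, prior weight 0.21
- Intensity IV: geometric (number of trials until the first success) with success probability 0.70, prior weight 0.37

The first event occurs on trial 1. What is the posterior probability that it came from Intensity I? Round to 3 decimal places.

0.234

Apply Bayes' rule: the posterior for each component is proportional to its prior times its likelihood at x.
Component likelihoods at x = 1:
  p_I = 0.41·(1−0.41)^0 = 0.41·1 = 0.41
  p_II = 0.54·(1−0.54)^0 = 0.54·1 = 0.54
  p_III = 0.55·(1−0.55)^0 = 0.55·1 = 0.55
  p_IV = 0.70·(1−0.70)^0 = 0.70·1 = 0.7
Prior × likelihood for each component:
  w_I·p_I = 0.32 × 0.41 = 0.1312
  w_II·p_II = 0.10 × 0.54 = 0.054
  w_III·p_III = 0.21 × 0.55 = 0.1155
  w_IV·p_IV = 0.37 × 0.7 = 0.259
Sum: 0.1312 + 0.054 + 0.1155 + 0.259 = 0.5597
So the posterior for Intensity I is 0.1312 / 0.5597 ≈ 0.234.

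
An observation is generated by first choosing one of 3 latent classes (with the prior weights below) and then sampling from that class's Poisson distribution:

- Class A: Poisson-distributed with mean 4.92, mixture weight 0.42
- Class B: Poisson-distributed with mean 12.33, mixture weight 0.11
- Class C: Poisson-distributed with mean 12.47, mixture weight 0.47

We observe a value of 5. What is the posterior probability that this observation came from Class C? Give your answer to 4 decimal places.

The responsibility of component k is P(Z=k) f_k(x) divided by Σ_j P(Z=j) f_j(x).
Component likelihoods at x = 5:
  f_A = 0.175354
  f_B = 0.0104902
  f_C = 0.00964937
Prior × likelihood for each component:
  P(Z=A)·f_A = 0.42 × 0.175354 = 0.0736486
  P(Z=B)·f_B = 0.11 × 0.0104902 = 0.00115392
  P(Z=C)·f_C = 0.47 × 0.00964937 = 0.0045352
Evidence: 0.0736486 + 0.00115392 + 0.0045352 = 0.0793378
Responsibility of Class C: 0.0045352 / 0.0793378 ≈ 0.0572

0.0572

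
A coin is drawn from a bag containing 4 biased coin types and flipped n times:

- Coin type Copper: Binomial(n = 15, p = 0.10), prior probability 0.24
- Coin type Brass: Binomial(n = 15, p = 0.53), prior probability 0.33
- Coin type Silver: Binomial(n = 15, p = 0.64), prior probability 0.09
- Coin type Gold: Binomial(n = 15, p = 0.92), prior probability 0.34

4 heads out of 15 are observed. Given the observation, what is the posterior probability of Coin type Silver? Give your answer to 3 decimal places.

0.014

Posterior ∝ prior × likelihood, so P(k | x) ∝ π_k f_k(x); normalise over all components.
Binomial probabilities:
  L_Copper = C(15,4)·0.10^4·0.90^11 = 1365·0.0001·0.313811 = 0.0428351
  L_Brass = C(15,4)·0.53^4·0.47^11 = 1365·0.0789048·0.000247216 = 0.0266264
  L_Silver = C(15,4)·0.64^4·0.36^11 = 1365·0.167772·1.31622e-05 = 0.00301426
  L_Gold = C(15,4)·0.92^4·0.08^11 = 1365·0.716393·8.58993e-13 = 8.39989e-10
Weight by the priors:
  π_Copper·L_Copper = 0.24 × 0.0428351 = 0.0102804
  π_Brass·L_Brass = 0.33 × 0.0266264 = 0.00878671
  π_Silver·L_Silver = 0.09 × 0.00301426 = 0.000271283
  π_Gold·L_Gold = 0.34 × 8.39989e-10 = 2.85596e-10
Denominator: 0.0102804 + 0.00878671 + 0.000271283 + 2.85596e-10 = 0.0193384
P(Coin type Silver | data) ≈ 0.014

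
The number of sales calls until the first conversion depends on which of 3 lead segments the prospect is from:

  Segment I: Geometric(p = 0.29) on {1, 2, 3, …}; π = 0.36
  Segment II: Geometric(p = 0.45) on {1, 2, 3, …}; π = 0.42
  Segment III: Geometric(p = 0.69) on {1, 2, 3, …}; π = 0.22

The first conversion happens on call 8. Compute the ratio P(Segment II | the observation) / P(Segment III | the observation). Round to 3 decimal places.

68.896

Since P(k|x) ∝ π_k f_k(x), the posterior odds are π_i f_i(x) / (π_j f_j(x)).
Evaluate each component's likelihood at the observed value:
  p_I = 0.29·(1−0.29)^7 = 0.29·0.0909512 = 0.0263758
  p_II = 0.45·(1−0.45)^7 = 0.45·0.0152244 = 0.00685096
  p_III = 0.69·(1−0.69)^7 = 0.69·0.000275126 = 0.000189837
Odds = (0.42/0.22) × (0.00685096/0.000189837) = 1.90909 × 36.0886 ≈ 68.896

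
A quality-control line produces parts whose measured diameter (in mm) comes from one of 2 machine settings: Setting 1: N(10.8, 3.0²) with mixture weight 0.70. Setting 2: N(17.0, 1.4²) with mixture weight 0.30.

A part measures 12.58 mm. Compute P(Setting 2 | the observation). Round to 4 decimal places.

0.0074

By Bayes' theorem, P(k | x) = π_k f_k(x) / Σ_j π_j f_j(x).
Component likelihoods at x = 12.58 mm:
  L_1 = (1/(3.0·√(2π)))·exp(−(12.58−10.8)²/(2·3.0²)) = 0.132981·exp(-0.17602) = 0.111518
  L_2 = (1/(1.4·√(2π)))·exp(−(12.58−17.0)²/(2·1.4²)) = 0.284959·exp(-4.98378) = 0.00195144
Unnormalised posteriors:
  π_1·L_1 = 0.70 × 0.111518 = 0.0780623
  π_2·L_2 = 0.30 × 0.00195144 = 0.000585433
Sum: 0.0780623 + 0.000585433 = 0.0786477
P(Setting 2 | 12.58 mm) = 0.000585433 / 0.0786477 ≈ 0.0074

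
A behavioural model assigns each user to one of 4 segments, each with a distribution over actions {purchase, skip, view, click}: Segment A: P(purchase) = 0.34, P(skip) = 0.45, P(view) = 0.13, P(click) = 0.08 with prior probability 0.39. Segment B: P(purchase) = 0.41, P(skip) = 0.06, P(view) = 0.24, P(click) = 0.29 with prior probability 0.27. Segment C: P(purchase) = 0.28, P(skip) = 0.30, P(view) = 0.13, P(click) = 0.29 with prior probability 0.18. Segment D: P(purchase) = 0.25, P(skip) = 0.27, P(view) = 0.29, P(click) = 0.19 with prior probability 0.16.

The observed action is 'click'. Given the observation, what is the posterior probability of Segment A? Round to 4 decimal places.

By Bayes' theorem, P(k | x) = P(Z=k) f_k(x) / Σ_j P(Z=j) f_j(x).
Evaluate each component's likelihood at the observed value:
  f_A = P(click | comp) = 0.08
  f_B = P(click | comp) = 0.29
  f_C = P(click | comp) = 0.29
  f_D = P(click | comp) = 0.19
Unnormalised posteriors:
  P(Z=A)·f_A = 0.39 × 0.08 = 0.0312
  P(Z=B)·f_B = 0.27 × 0.29 = 0.0783
  P(Z=C)·f_C = 0.18 × 0.29 = 0.0522
  P(Z=D)·f_D = 0.16 × 0.19 = 0.0304
Evidence: 0.0312 + 0.0783 + 0.0522 + 0.0304 = 0.1921
Responsibility of Segment A: 0.0312 / 0.1921 ≈ 0.1624

0.1624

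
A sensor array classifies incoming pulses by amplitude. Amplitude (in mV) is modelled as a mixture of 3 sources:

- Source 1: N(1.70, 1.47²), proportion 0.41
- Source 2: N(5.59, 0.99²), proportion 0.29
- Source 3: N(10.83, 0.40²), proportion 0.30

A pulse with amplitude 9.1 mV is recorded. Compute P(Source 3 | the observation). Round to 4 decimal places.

0.1063

The responsibility of component k is π_k f_k(x) divided by Σ_j π_j f_j(x).
Normal densities:
  L_1 = (1/(1.47·√(2π)))·exp(−(9.1−1.70)²/(2·1.47²)) = 0.271389·exp(-12.67065) = 8.52709e-07
  L_2 = (1/(0.99·√(2π)))·exp(−(9.1−5.59)²/(2·0.99²)) = 0.402972·exp(-6.28512) = 0.00075107
  L_3 = (1/(0.40·√(2π)))·exp(−(9.1−10.83)²/(2·0.40²)) = 0.997356·exp(-9.35281) = 8.64919e-05
Unnormalised posteriors:
  π_1·L_1 = 0.41 × 8.52709e-07 = 3.49611e-07
  π_2·L_2 = 0.29 × 0.00075107 = 0.00021781
  π_3·L_3 = 0.30 × 8.64919e-05 = 2.59476e-05
Sum: 3.49611e-07 + 0.00021781 + 2.59476e-05 = 0.000244107
So the posterior for Source 3 is 2.59476e-05 / 0.000244107 ≈ 0.1063.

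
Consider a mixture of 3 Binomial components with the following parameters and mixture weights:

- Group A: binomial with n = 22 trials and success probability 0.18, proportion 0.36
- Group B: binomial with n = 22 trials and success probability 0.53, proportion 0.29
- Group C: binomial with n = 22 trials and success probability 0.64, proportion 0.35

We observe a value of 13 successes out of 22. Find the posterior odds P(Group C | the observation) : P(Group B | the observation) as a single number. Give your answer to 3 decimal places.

1.271

Posterior odds = (P(Z=i) f_i(x)) / (P(Z=j) f_j(x)); the normalising sum cancels.
Evaluate each component's likelihood at the observed value:
  f_A = C(22,13)·0.18^13·0.82^9 = 497420·2.0823e-10·0.16762 = 1.73616e-05
  f_B = C(22,13)·0.53^13·0.47^9 = 497420·0.000260367·0.00111913 = 0.144941
  f_C = C(22,13)·0.64^13·0.36^9 = 497420·0.00302231·0.00010156 = 0.152681
Odds = (0.35/0.29) × (0.152681/0.144941) = 1.2069 × 1.0534 ≈ 1.271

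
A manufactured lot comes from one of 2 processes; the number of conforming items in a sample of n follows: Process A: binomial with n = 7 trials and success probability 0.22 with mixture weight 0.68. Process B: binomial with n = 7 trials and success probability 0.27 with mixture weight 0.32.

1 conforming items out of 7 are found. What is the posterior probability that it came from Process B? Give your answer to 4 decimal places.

0.2796

The responsibility of component k is π_k f_k(x) divided by Σ_j π_j f_j(x).
Evaluate each component's likelihood at the observed value:
  L_A = C(7,1)·0.22^1·0.78^6 = 7·0.22·0.2252 = 0.346807
  L_B = C(7,1)·0.27^1·0.73^6 = 7·0.27·0.151334 = 0.286022
Prior × likelihood for each component:
  π_A·L_A = 0.68 × 0.346807 = 0.235829
  π_B·L_B = 0.32 × 0.286022 = 0.0915269
Denominator: 0.235829 + 0.0915269 = 0.327356
Responsibility of Process B: 0.0915269 / 0.327356 ≈ 0.2796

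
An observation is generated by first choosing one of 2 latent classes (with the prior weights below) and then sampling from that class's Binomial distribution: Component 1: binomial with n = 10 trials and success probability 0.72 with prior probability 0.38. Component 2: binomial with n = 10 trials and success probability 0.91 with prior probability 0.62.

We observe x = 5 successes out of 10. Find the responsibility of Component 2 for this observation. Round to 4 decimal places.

Posterior ∝ prior × likelihood, so P(k | x) ∝ P(Z=k) f_k(x); normalise over all components.
Evaluate each component's likelihood at the observed value:
  p_1 = C(10,5)·0.72^5·0.28^5 = 252·0.193492·0.00172104 = 0.0839176
  p_2 = C(10,5)·0.91^5·0.09^5 = 252·0.624032·5.9049e-06 = 0.000928582
Weight by the priors:
  P(Z=1)·p_1 = 0.38 × 0.0839176 = 0.0318887
  P(Z=2)·p_2 = 0.62 × 0.000928582 = 0.000575721
Denominator: 0.0318887 + 0.000575721 = 0.0324644
P(Component 2 | the observation) ≈ 0.0177

0.0177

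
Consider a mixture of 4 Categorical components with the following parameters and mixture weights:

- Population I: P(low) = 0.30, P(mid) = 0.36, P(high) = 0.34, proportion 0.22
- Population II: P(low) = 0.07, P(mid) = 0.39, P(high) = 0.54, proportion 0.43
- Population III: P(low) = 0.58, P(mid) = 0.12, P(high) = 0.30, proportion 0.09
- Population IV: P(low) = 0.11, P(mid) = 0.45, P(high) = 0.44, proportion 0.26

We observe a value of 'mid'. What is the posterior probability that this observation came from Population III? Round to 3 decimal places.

0.029

By Bayes' theorem, P(k | x) = π_k f_k(x) / Σ_j π_j f_j(x).
Evaluate each component's likelihood at the observed value:
  f_I = P(mid | comp) = 0.36
  f_II = P(mid | comp) = 0.39
  f_III = P(mid | comp) = 0.12
  f_IV = P(mid | comp) = 0.45
Weight by the priors:
  π_I·f_I = 0.22 × 0.36 = 0.0792
  π_II·f_II = 0.43 × 0.39 = 0.1677
  π_III·f_III = 0.09 × 0.12 = 0.0108
  π_IV·f_IV = 0.26 × 0.45 = 0.117
Sum: 0.0792 + 0.1677 + 0.0108 + 0.117 = 0.3747
Responsibility of Population III: 0.0108 / 0.3747 ≈ 0.029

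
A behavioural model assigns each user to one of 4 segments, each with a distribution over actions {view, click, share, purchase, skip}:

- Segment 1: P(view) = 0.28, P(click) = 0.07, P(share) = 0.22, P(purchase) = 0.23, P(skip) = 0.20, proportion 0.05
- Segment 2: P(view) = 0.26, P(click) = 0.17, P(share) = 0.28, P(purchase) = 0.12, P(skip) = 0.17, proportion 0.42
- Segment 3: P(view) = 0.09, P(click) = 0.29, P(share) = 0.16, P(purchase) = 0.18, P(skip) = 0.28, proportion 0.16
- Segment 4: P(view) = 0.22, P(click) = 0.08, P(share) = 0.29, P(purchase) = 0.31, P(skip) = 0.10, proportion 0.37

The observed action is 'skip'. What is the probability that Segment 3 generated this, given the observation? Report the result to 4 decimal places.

0.2745

Apply Bayes' rule: the posterior for each component is proportional to its prior times its likelihood at x.
Evaluate each component's likelihood at the observed value:
  f_1 = P(skip | comp) = 0.20
  f_2 = P(skip | comp) = 0.17
  f_3 = P(skip | comp) = 0.28
  f_4 = P(skip | comp) = 0.10
Unnormalised posteriors:
  P(Z=1)·f_1 = 0.05 × 0.2 = 0.01
  P(Z=2)·f_2 = 0.42 × 0.17 = 0.0714
  P(Z=3)·f_3 = 0.16 × 0.28 = 0.0448
  P(Z=4)·f_4 = 0.37 × 0.1 = 0.037
Normaliser: 0.01 + 0.0714 + 0.0448 + 0.037 = 0.1632
So the posterior for Segment 3 is 0.0448 / 0.1632 ≈ 0.2745.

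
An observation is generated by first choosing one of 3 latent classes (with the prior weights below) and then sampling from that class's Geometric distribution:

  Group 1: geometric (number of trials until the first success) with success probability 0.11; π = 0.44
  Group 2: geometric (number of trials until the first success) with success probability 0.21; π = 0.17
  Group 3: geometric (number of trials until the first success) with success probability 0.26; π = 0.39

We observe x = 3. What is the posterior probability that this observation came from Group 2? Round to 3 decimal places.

0.192

Apply Bayes' rule: the posterior for each component is proportional to its prior times its likelihood at x.
Evaluate each component's likelihood at the observed value:
  L_1 = 0.11·(1−0.11)^2 = 0.11·0.7921 = 0.087131
  L_2 = 0.21·(1−0.21)^2 = 0.21·0.6241 = 0.131061
  L_3 = 0.26·(1−0.26)^2 = 0.26·0.5476 = 0.142376
Unnormalised posteriors:
  w_1·L_1 = 0.44 × 0.087131 = 0.0383376
  w_2·L_2 = 0.17 × 0.131061 = 0.0222804
  w_3·L_3 = 0.39 × 0.142376 = 0.0555266
Marginal: 0.0383376 + 0.0222804 + 0.0555266 = 0.116145
P(Group 2 | 3) ≈ 0.192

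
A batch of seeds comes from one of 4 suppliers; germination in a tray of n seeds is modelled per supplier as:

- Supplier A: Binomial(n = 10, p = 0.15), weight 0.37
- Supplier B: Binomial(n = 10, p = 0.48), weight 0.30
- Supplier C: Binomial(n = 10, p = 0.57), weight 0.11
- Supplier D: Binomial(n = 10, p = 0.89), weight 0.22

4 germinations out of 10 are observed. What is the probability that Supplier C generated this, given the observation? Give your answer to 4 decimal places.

By Bayes' theorem, P(k | x) = P(Z=k) f_k(x) / Σ_j P(Z=j) f_j(x).
Binomial probabilities:
  L_A = C(10,4)·0.15^4·0.85^6 = 210·0.00050625·0.37715 = 0.0400957
  L_B = C(10,4)·0.48^4·0.52^6 = 210·0.0530842·0.0197706 = 0.220396
  L_C = C(10,4)·0.57^4·0.43^6 = 210·0.10556·0.00632136 = 0.140129
  L_D = C(10,4)·0.89^4·0.11^6 = 210·0.627422·1.77156e-06 = 0.000233419
Weight by the priors:
  P(Z=A)·L_A = 0.37 × 0.0400957 = 0.0148354
  P(Z=B)·L_B = 0.30 × 0.220396 = 0.0661189
  P(Z=C)·L_C = 0.11 × 0.140129 = 0.0154142
  P(Z=D)·L_D = 0.22 × 0.000233419 = 5.13521e-05
Denominator: 0.0148354 + 0.0661189 + 0.0154142 + 5.13521e-05 = 0.0964199
Responsibility of Supplier C: 0.0154142 / 0.0964199 ≈ 0.1599

0.1599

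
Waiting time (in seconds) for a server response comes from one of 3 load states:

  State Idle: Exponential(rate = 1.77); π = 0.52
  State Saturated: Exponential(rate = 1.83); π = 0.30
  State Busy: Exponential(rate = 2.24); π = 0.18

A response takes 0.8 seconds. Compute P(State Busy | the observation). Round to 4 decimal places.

P(component k | x) = π_k·f_k(x) / marginal(x), where marginal(x) = Σ_j π_j·f_j(x).
Exponential densities:
  L_Idle = 1.77·e^(−1.77·0.8) = 1.77·e^(−1.4160) = 0.429549
  L_Saturated = 1.83·e^(−1.83·0.8) = 1.83·e^(−1.4640) = 0.423296
  L_Busy = 2.24·e^(−2.24·0.8) = 2.24·e^(−1.7920) = 0.373244
Weight by the priors:
  π_Idle·L_Idle = 0.52 × 0.429549 = 0.223365
  π_Saturated·L_Saturated = 0.30 × 0.423296 = 0.126989
  π_Busy·L_Busy = 0.18 × 0.373244 = 0.0671838
Evidence: 0.223365 + 0.126989 + 0.0671838 = 0.417538
So the posterior for State Busy is 0.0671838 / 0.417538 ≈ 0.1609.

0.1609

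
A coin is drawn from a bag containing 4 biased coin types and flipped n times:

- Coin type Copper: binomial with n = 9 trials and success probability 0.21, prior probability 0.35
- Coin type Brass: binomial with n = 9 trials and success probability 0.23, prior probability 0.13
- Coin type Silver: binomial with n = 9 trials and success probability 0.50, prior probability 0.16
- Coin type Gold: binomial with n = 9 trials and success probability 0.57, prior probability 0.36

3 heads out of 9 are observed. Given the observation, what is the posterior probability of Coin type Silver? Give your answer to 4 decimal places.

0.1688

Apply Bayes' rule: the posterior for each component is proportional to its prior times its likelihood at x.
Binomial probabilities:
  p_Copper = 0.189104
  p_Brass = 0.213014
  p_Silver = 0.164062
  p_Gold = 0.0983365
Prior × likelihood for each component:
  π_Copper·p_Copper = 0.35 × 0.189104 = 0.0661862
  π_Brass·p_Brass = 0.13 × 0.213014 = 0.0276918
  π_Silver·p_Silver = 0.16 × 0.164062 = 0.02625
  π_Gold·p_Gold = 0.36 × 0.0983365 = 0.0354011
Marginal: 0.0661862 + 0.0276918 + 0.02625 + 0.0354011 = 0.155529
P(Coin type Silver | x) ≈ 0.1688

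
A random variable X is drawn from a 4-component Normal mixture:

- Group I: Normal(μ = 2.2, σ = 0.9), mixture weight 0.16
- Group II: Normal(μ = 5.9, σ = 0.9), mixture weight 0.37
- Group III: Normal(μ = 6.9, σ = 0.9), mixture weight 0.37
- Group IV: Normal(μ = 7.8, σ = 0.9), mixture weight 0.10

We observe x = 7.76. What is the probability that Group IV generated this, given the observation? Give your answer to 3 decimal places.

0.264

Posterior ∝ prior × likelihood, so P(k | x) ∝ π_k f_k(x); normalise over all components.
Normal densities:
  f_I = (1/(0.9·√(2π)))·exp(−(7.76−2.2)²/(2·0.9²)) = 0.443269·exp(-19.08247) = 2.28695e-09
  f_II = (1/(0.9·√(2π)))·exp(−(7.76−5.9)²/(2·0.9²)) = 0.443269·exp(-2.13556) = 0.0523851
  f_III = (1/(0.9·√(2π)))·exp(−(7.76−6.9)²/(2·0.9²)) = 0.443269·exp(-0.45654) = 0.280798
  f_IV = (1/(0.9·√(2π)))·exp(−(7.76−7.8)²/(2·0.9²)) = 0.443269·exp(-0.00099) = 0.442832
Multiply by the mixture weights:
  π_I·f_I = 0.16 × 2.28695e-09 = 3.65912e-10
  π_II·f_II = 0.37 × 0.0523851 = 0.0193825
  π_III·f_III = 0.37 × 0.280798 = 0.103895
  π_IV·f_IV = 0.10 × 0.442832 = 0.0442832
Sum: 3.65912e-10 + 0.0193825 + 0.103895 + 0.0442832 = 0.167561
P(Group IV | 7.76) ≈ 0.264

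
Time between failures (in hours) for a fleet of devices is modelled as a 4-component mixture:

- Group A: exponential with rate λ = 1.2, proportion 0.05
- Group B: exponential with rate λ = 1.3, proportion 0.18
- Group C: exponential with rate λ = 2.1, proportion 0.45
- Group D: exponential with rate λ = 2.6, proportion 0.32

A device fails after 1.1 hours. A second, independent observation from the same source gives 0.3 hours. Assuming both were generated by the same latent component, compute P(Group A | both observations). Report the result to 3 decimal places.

0.060

Apply Bayes' rule: the posterior for each component is proportional to its prior times its likelihood at x.
Since both observations come from the same component, the likelihood for component k is f_k(x₁)·f_k(x₂).
  p_A = [1.2·e^(−1.2·1.1) = 1.2·e^(−1.3200) = 0.320562] × [0.837212] = 0.268379
  p_B = [1.3·e^(−1.3·1.1) = 1.3·e^(−1.4300) = 0.311102] × [0.880174] = 0.273824
  p_C = [2.1·e^(−2.1·1.1) = 2.1·e^(−2.3100) = 0.208449] × [1.11844] = 0.233138
  p_D = [2.6·e^(−2.6·1.1) = 2.6·e^(−2.8600) = 0.148899] × [1.19186] = 0.177466
Weight by the priors:
  P(Z=A)·p_A = 0.05 × 0.268379 = 0.0134189
  P(Z=B)·p_B = 0.18 × 0.273824 = 0.0492882
  P(Z=C)·p_C = 0.45 × 0.233138 = 0.104912
  P(Z=D)·p_D = 0.32 × 0.177466 = 0.0567891
Evidence: 0.0134189 + 0.0492882 + 0.104912 + 0.0567891 = 0.224408
P(Group A | data) = 0.0134189 / 0.224408 ≈ 0.060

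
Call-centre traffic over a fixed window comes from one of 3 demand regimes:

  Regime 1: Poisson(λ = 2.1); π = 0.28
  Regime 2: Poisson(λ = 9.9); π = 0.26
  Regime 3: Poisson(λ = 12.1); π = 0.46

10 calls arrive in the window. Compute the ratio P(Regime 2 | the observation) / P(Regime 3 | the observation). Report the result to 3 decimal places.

0.686

Since P(k|x) ∝ π_k f_k(x), the posterior odds are π_i f_i(x) / (π_j f_j(x)).
Evaluate each component's likelihood at the observed value:
  f_1 = 5.62874e-05
  f_2 = 0.125047
  f_3 = 0.103069
Posterior odds = (π_2·f_2) / (π_3·f_3) = (0.26·0.125047) / (0.46·0.103069) = 0.0325122 / 0.0474117 ≈ 0.686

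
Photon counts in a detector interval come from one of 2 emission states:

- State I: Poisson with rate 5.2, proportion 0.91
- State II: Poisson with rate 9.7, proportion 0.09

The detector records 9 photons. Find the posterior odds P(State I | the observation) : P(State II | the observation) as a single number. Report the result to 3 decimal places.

The posterior odds equal the prior odds times the likelihood ratio: (π_i/π_j)·(f_i(x)/f_j(x)).
Component likelihoods at x = 9 photons:
  p_I = 0.0422606
  p_II = 0.128388
Posterior odds = (π_I·p_I) / (π_II·p_II) = (0.91·0.0422606) / (0.09·0.128388) = 0.0384572 / 0.011555 ≈ 3.328

3.328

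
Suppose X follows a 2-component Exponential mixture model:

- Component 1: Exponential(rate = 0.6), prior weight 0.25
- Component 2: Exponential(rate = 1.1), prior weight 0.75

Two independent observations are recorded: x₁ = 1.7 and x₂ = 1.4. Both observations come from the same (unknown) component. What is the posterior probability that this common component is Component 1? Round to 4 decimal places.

0.3185

Posterior ∝ prior × likelihood, so P(k | x) ∝ w_k f_k(x); normalise over all components.
Since both observations come from the same component, the likelihood for component k is f_k(x₁)·f_k(x₂).
  f_1 = [0.216357] × [0.259026] = 0.0560421
  f_2 = [0.169536] × [0.235819] = 0.0399799
Unnormalised posteriors:
  w_1·f_1 = 0.25 × 0.0560421 = 0.0140105
  w_2·f_2 = 0.75 × 0.0399799 = 0.0299849
Normaliser: 0.0140105 + 0.0299849 = 0.0439954
So the posterior for Component 1 is 0.0140105 / 0.0439954 ≈ 0.3185.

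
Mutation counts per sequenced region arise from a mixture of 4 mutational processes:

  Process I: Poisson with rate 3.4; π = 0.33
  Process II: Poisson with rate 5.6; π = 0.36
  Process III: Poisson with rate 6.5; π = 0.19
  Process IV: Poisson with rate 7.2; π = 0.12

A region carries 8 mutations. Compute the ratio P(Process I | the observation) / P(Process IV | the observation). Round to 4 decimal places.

Since P(k|x) ∝ π_k f_k(x), the posterior odds are π_i f_i(x) / (π_j f_j(x)).
Evaluate each component's likelihood at the observed value:
  f_I = 0.0147812
  f_II = 0.0887022
  f_III = 0.118815
  f_IV = 0.133727
Posterior odds = (π_I·f_I) / (π_IV·f_IV) = (0.33·0.0147812) / (0.12·0.133727) = 0.00487779 / 0.0160472 ≈ 0.3040

0.3040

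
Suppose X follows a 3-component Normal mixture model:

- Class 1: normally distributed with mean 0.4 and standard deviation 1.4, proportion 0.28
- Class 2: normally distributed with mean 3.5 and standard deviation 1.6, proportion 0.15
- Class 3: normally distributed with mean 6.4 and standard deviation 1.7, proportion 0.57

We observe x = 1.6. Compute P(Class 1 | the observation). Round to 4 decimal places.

0.7250

Apply Bayes' rule: the posterior for each component is proportional to its prior times its likelihood at x.
Evaluate each component's likelihood at the observed value:
  p_1 = 0.197354
  p_2 = 0.123191
  p_3 = 0.00435807
Multiply by the mixture weights:
  π_1·p_1 = 0.28 × 0.197354 = 0.055259
  π_2·p_2 = 0.15 × 0.123191 = 0.0184786
  π_3·p_3 = 0.57 × 0.00435807 = 0.0024841
Denominator: 0.055259 + 0.0184786 + 0.0024841 = 0.0762218
P(Class 1 | x) ≈ 0.7250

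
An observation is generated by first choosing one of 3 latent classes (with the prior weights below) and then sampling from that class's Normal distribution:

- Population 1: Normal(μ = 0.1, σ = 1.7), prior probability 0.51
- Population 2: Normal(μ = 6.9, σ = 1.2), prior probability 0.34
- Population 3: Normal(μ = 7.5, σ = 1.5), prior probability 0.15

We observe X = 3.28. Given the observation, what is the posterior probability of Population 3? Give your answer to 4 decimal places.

0.0335

By Bayes' theorem, P(k | x) = w_k f_k(x) / Σ_j w_j f_j(x).
Normal densities:
  L_1 = 0.0407982
  L_2 = 0.0035126
  L_3 = 0.00508314
Weight by the priors:
  w_1·L_1 = 0.51 × 0.0407982 = 0.0208071
  w_2·L_2 = 0.34 × 0.0035126 = 0.00119428
  w_3·L_3 = 0.15 × 0.00508314 = 0.000762471
Denominator: 0.0208071 + 0.00119428 + 0.000762471 = 0.0227638
P(Population 3 | 3.28) = 0.000762471 / 0.0227638 ≈ 0.0335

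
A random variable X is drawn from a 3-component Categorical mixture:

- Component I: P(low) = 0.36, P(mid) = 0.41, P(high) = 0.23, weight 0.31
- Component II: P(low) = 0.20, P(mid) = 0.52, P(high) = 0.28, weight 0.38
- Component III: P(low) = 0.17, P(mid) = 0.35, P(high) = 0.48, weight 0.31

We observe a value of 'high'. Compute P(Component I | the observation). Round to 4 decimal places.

P(component k | x) = w_k·f_k(x) / marginal(x), where marginal(x) = Σ_j w_j·f_j(x).
Component likelihoods at x = 'high':
  L_I = 0.23
  L_II = 0.28
  L_III = 0.48
Unnormalised posteriors:
  w_I·L_I = 0.31 × 0.23 = 0.0713
  w_II·L_II = 0.38 × 0.28 = 0.1064
  w_III·L_III = 0.31 × 0.48 = 0.1488
Evidence: 0.0713 + 0.1064 + 0.1488 = 0.3265
P(Component I | 'high') = 0.0713 / 0.3265 ≈ 0.2184

0.2184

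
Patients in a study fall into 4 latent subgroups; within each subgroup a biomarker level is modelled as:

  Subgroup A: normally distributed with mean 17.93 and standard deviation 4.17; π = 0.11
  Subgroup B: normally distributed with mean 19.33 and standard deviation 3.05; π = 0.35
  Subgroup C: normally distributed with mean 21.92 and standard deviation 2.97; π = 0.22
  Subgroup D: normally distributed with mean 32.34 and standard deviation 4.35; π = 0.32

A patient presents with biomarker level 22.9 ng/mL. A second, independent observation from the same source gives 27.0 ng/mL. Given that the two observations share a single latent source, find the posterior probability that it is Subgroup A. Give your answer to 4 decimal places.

0.0399

By Bayes' theorem, P(k | x) = w_k f_k(x) / Σ_j w_j f_j(x).
Since both observations come from the same component, the likelihood for component k is f_k(x₁)·f_k(x₂).
  L_A = [0.0470237] × [0.00898411] = 0.000422466
  L_B = [0.0659337] × [0.00553826] = 0.000365158
  L_C = [0.127207] × [0.0311077] = 0.00395712
  L_D = [0.00870538] × [0.0431705] = 0.000375816
Unnormalised posteriors:
  w_A·L_A = 0.11 × 0.000422466 = 4.64713e-05
  w_B·L_B = 0.35 × 0.000365158 = 0.000127805
  w_C·L_C = 0.22 × 0.00395712 = 0.000870567
  w_D·L_D = 0.32 × 0.000375816 = 0.000120261
Evidence: 4.64713e-05 + 0.000127805 + 0.000870567 + 0.000120261 = 0.0011651
P(Subgroup A | data) ≈ 0.0399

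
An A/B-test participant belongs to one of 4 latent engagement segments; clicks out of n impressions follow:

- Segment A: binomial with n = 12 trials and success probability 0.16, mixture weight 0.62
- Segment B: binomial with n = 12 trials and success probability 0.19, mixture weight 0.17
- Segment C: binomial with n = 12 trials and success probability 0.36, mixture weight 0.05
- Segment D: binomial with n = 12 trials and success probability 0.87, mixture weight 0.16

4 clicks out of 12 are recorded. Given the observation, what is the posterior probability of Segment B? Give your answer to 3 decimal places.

0.248

The responsibility of component k is π_k f_k(x) divided by Σ_j π_j f_j(x).
Component likelihoods at x = 4 clicks out of 12:
  L_A = C(12,4)·0.16^4·0.84^8 = 495·0.00065536·0.247876 = 0.0804117
  L_B = C(12,4)·0.19^4·0.81^8 = 495·0.00130321·0.185302 = 0.119536
  L_C = C(12,4)·0.36^4·0.64^8 = 495·0.0167962·0.0281475 = 0.234021
  L_D = C(12,4)·0.87^4·0.13^8 = 495·0.572898·8.15731e-08 = 2.31328e-05
Unnormalised posteriors:
  π_A·L_A = 0.62 × 0.0804117 = 0.0498553
  π_B·L_B = 0.17 × 0.119536 = 0.0203212
  π_C·L_C = 0.05 × 0.234021 = 0.0117011
  π_D·L_D = 0.16 × 2.31328e-05 = 3.70126e-06
Sum: 0.0498553 + 0.0203212 + 0.0117011 + 3.70126e-06 = 0.0818812
Responsibility of Segment B: 0.0203212 / 0.0818812 ≈ 0.248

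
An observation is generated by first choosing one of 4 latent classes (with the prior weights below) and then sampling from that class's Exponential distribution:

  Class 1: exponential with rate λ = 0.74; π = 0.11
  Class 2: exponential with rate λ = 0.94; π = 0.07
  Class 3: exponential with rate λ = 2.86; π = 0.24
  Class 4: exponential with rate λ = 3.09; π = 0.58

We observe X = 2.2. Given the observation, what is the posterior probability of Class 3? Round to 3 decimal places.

0.046

Apply Bayes' rule: the posterior for each component is proportional to its prior times its likelihood at x.
Evaluate each component's likelihood at the observed value:
  p_1 = 0.74·e^(−0.74·2.2) = 0.74·e^(−1.6280) = 0.145278
  p_2 = 0.94·e^(−0.94·2.2) = 0.94·e^(−2.0680) = 0.118852
  p_3 = 2.86·e^(−2.86·2.2) = 2.86·e^(−6.2920) = 0.00529401
  p_4 = 3.09·e^(−3.09·2.2) = 3.09·e^(−6.7980) = 0.00344846
Prior × likelihood for each component:
  w_1·p_1 = 0.11 × 0.145278 = 0.0159806
  w_2·p_2 = 0.07 × 0.118852 = 0.00831965
  w_3·p_3 = 0.24 × 0.00529401 = 0.00127056
  w_4·p_4 = 0.58 × 0.00344846 = 0.0020001
Denominator: 0.0159806 + 0.00831965 + 0.00127056 + 0.0020001 = 0.0275709
P(Class 3 | x) = 0.00127056 / 0.0275709 ≈ 0.046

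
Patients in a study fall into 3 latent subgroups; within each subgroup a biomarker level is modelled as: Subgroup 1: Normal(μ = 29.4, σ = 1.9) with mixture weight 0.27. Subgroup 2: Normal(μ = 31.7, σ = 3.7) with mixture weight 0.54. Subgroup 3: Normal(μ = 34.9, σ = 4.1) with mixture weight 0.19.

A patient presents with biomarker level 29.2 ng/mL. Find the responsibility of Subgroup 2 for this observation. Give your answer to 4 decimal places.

0.4222

Apply Bayes' rule: the posterior for each component is proportional to its prior times its likelihood at x.
Component likelihoods at x = 29.2 ng/mL:
  f_1 = 0.20881
  f_2 = 0.0858168
  f_3 = 0.0370193
Unnormalised posteriors:
  P(Z=1)·f_1 = 0.27 × 0.20881 = 0.0563786
  P(Z=2)·f_2 = 0.54 × 0.0858168 = 0.0463411
  P(Z=3)·f_3 = 0.19 × 0.0370193 = 0.00703368
Evidence: 0.0563786 + 0.0463411 + 0.00703368 = 0.109753
P(Subgroup 2 | the observation) = 0.0463411 / 0.109753 ≈ 0.4222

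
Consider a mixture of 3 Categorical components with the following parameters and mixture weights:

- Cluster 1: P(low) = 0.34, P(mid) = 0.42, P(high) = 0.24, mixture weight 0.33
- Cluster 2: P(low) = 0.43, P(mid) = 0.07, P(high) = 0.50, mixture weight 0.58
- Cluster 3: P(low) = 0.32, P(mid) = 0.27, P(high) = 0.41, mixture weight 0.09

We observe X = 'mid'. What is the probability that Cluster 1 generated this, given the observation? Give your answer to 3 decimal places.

0.681

The responsibility of component k is π_k f_k(x) divided by Σ_j π_j f_j(x).
Categorical probabilities:
  L_1 = 0.42
  L_2 = 0.07
  L_3 = 0.27
Weight by the priors:
  π_1·L_1 = 0.33 × 0.42 = 0.1386
  π_2·L_2 = 0.58 × 0.07 = 0.0406
  π_3·L_3 = 0.09 × 0.27 = 0.0243
Sum: 0.1386 + 0.0406 + 0.0243 = 0.2035
So the posterior for Cluster 1 is 0.1386 / 0.2035 ≈ 0.681.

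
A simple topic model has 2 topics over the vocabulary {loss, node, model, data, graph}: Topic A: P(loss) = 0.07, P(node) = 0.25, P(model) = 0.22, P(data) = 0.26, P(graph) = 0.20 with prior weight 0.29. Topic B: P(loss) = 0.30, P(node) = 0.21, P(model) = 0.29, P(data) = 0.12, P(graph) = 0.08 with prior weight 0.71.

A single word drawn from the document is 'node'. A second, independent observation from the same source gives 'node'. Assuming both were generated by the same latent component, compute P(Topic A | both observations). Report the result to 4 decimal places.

Apply Bayes' rule: the posterior for each component is proportional to its prior times its likelihood at x.
Since both observations come from the same component, the likelihood for component k is f_k(x₁)·f_k(x₂).
  p_A = [P(node | comp) = 0.25] × [0.25] = 0.0625
  p_B = [P(node | comp) = 0.21] × [0.21] = 0.0441
Weight by the priors:
  w_A·p_A = 0.29 × 0.0625 = 0.018125
  w_B·p_B = 0.71 × 0.0441 = 0.031311
Normaliser: 0.018125 + 0.031311 = 0.049436
Responsibility of Topic A: 0.018125 / 0.049436 ≈ 0.3666

0.3666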